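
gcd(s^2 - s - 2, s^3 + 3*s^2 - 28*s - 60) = 1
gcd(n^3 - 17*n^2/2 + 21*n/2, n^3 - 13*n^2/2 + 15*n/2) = n^2 - 3*n/2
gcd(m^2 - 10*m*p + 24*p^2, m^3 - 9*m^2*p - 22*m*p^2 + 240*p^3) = -m + 6*p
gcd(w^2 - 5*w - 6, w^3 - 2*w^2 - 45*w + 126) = w - 6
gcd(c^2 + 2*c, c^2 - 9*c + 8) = 1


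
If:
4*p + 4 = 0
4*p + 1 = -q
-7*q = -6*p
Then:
No Solution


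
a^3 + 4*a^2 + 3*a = a*(a + 1)*(a + 3)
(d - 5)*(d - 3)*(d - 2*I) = d^3 - 8*d^2 - 2*I*d^2 + 15*d + 16*I*d - 30*I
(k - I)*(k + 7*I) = k^2 + 6*I*k + 7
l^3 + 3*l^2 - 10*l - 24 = (l - 3)*(l + 2)*(l + 4)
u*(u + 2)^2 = u^3 + 4*u^2 + 4*u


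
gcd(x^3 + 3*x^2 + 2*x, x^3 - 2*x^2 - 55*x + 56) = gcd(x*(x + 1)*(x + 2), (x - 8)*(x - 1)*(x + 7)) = 1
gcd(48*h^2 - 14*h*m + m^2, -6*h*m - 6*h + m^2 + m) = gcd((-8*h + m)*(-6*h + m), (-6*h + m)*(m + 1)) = 6*h - m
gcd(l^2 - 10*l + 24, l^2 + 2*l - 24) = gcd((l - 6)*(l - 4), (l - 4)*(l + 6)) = l - 4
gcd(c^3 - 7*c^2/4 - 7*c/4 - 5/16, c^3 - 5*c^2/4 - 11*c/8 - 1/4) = c^2 + 3*c/4 + 1/8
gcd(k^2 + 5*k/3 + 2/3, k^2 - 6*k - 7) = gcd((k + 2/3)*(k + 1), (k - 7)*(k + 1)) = k + 1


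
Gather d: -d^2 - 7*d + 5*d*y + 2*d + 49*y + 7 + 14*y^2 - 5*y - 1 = -d^2 + d*(5*y - 5) + 14*y^2 + 44*y + 6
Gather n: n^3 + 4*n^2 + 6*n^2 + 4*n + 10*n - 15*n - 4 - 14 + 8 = n^3 + 10*n^2 - n - 10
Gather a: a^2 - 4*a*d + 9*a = a^2 + a*(9 - 4*d)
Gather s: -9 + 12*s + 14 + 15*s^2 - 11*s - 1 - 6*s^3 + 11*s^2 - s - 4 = -6*s^3 + 26*s^2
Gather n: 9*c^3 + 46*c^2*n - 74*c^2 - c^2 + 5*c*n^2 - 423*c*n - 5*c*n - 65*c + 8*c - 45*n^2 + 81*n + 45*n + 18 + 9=9*c^3 - 75*c^2 - 57*c + n^2*(5*c - 45) + n*(46*c^2 - 428*c + 126) + 27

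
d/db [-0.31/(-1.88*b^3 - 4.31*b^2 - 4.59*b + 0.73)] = (-1.7484*b^2 - 2.6722*b - 1.4229)/(1.88*b^3 + 4.31*b^2 + 4.59*b - 0.73)^2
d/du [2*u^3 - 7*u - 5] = 6*u^2 - 7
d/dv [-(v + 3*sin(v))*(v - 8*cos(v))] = -(v + 3*sin(v))*(8*sin(v) + 1) - (v - 8*cos(v))*(3*cos(v) + 1)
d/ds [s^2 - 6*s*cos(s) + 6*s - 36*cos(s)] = 6*s*sin(s) + 2*s + 36*sin(s) - 6*cos(s) + 6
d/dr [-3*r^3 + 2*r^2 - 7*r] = -9*r^2 + 4*r - 7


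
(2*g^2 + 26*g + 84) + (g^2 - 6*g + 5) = 3*g^2 + 20*g + 89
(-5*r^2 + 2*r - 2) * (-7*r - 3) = 35*r^3 + r^2 + 8*r + 6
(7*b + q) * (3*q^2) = 21*b*q^2 + 3*q^3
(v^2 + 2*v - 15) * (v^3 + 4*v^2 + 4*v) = v^5 + 6*v^4 - 3*v^3 - 52*v^2 - 60*v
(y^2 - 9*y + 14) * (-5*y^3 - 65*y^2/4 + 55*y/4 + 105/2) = -5*y^5 + 115*y^4/4 + 90*y^3 - 1195*y^2/4 - 280*y + 735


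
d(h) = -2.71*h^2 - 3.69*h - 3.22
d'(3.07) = -20.33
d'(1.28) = -10.63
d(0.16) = -3.88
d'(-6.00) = 28.83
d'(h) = -5.42*h - 3.69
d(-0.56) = -2.00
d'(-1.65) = 5.25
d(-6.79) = -103.11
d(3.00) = -38.68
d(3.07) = -40.09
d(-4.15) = -34.58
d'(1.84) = -13.66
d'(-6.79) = 33.11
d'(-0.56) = -0.65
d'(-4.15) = 18.80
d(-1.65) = -4.51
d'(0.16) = -4.56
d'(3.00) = -19.95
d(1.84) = -19.18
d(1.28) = -12.38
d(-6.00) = -78.64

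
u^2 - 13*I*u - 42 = (u - 7*I)*(u - 6*I)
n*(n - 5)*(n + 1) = n^3 - 4*n^2 - 5*n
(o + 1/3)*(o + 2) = o^2 + 7*o/3 + 2/3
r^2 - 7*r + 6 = (r - 6)*(r - 1)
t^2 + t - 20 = (t - 4)*(t + 5)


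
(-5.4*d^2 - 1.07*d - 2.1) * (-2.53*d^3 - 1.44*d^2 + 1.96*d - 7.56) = 13.662*d^5 + 10.4831*d^4 - 3.7302*d^3 + 41.7508*d^2 + 3.9732*d + 15.876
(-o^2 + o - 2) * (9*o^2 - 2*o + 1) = -9*o^4 + 11*o^3 - 21*o^2 + 5*o - 2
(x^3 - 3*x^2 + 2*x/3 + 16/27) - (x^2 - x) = x^3 - 4*x^2 + 5*x/3 + 16/27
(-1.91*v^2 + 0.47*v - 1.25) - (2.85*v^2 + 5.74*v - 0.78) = -4.76*v^2 - 5.27*v - 0.47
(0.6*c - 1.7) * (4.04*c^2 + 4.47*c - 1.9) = 2.424*c^3 - 4.186*c^2 - 8.739*c + 3.23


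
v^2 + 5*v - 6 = (v - 1)*(v + 6)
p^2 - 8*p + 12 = (p - 6)*(p - 2)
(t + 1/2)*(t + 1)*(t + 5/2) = t^3 + 4*t^2 + 17*t/4 + 5/4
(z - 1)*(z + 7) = z^2 + 6*z - 7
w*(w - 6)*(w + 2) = w^3 - 4*w^2 - 12*w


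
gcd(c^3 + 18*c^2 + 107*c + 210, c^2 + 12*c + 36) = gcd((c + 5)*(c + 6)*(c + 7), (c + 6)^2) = c + 6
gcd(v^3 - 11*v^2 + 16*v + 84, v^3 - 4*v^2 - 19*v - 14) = v^2 - 5*v - 14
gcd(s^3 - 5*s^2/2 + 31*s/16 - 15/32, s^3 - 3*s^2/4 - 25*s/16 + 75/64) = s^2 - 2*s + 15/16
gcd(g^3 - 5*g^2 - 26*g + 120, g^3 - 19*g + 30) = g + 5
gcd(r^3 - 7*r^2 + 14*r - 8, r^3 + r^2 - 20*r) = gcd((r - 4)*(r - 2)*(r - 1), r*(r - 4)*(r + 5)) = r - 4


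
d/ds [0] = 0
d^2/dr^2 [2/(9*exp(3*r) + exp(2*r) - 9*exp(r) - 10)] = 2*((-81*exp(2*r) - 4*exp(r) + 9)*(9*exp(3*r) + exp(2*r) - 9*exp(r) - 10) + 2*(27*exp(2*r) + 2*exp(r) - 9)^2*exp(r))*exp(r)/(9*exp(3*r) + exp(2*r) - 9*exp(r) - 10)^3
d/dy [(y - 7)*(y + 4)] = 2*y - 3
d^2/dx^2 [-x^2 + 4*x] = -2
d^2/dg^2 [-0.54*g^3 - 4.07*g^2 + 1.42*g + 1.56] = -3.24*g - 8.14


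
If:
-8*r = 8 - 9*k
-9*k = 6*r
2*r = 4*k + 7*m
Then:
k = 8/21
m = -8/21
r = -4/7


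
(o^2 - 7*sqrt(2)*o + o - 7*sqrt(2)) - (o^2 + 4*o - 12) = -7*sqrt(2)*o - 3*o - 7*sqrt(2) + 12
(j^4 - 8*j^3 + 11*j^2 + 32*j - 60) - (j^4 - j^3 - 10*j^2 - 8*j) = -7*j^3 + 21*j^2 + 40*j - 60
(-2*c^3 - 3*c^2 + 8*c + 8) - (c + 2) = -2*c^3 - 3*c^2 + 7*c + 6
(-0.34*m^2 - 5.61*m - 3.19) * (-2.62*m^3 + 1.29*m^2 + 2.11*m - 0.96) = 0.8908*m^5 + 14.2596*m^4 + 0.403500000000001*m^3 - 15.6258*m^2 - 1.3453*m + 3.0624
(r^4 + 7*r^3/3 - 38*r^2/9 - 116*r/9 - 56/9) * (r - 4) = r^5 - 5*r^4/3 - 122*r^3/9 + 4*r^2 + 136*r/3 + 224/9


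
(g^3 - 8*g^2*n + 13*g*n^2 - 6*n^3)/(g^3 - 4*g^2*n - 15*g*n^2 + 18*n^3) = (g - n)/(g + 3*n)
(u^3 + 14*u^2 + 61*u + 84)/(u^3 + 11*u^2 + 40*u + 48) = (u + 7)/(u + 4)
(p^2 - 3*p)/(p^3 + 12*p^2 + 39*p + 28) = p*(p - 3)/(p^3 + 12*p^2 + 39*p + 28)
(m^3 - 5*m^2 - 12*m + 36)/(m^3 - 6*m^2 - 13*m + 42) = (m - 6)/(m - 7)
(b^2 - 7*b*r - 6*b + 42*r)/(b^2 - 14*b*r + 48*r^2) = (b^2 - 7*b*r - 6*b + 42*r)/(b^2 - 14*b*r + 48*r^2)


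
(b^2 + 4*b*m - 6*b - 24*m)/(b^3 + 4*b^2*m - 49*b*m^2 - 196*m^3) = (b - 6)/(b^2 - 49*m^2)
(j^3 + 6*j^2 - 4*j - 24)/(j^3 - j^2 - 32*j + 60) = (j + 2)/(j - 5)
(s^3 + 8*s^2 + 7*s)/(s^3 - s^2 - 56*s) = (s + 1)/(s - 8)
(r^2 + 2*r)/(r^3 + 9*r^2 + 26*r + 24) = r/(r^2 + 7*r + 12)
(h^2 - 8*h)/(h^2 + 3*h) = (h - 8)/(h + 3)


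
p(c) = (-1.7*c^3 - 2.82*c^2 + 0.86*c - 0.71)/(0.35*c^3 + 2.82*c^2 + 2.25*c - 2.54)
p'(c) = (-5.1*c^2 - 5.64*c + 0.86)/(0.35*c^3 + 2.82*c^2 + 2.25*c - 2.54) + (-1.05*c^2 - 5.64*c - 2.25)*(-1.7*c^3 - 2.82*c^2 + 0.86*c - 0.71)/(0.35*c^3 + 2.82*c^2 + 2.25*c - 2.54)^2 = (-3.807*c^4 - 8.252*c^3 + 4.9293*c^2 + 18.33*c - 0.5869)/(0.1225*c^6 + 1.974*c^5 + 9.5274*c^4 + 10.912*c^3 - 9.2631*c^2 - 11.43*c + 6.4516)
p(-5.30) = 13.34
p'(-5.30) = -10.85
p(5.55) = -2.38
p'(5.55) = -0.19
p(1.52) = -1.38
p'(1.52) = -0.14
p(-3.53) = 3.88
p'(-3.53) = -2.70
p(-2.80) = 2.16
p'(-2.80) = -2.12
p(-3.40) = 3.53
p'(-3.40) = -2.54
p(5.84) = -2.44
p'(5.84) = -0.19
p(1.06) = -1.46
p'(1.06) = 0.83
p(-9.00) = -20.24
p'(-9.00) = -7.64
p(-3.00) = 2.59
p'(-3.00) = -2.19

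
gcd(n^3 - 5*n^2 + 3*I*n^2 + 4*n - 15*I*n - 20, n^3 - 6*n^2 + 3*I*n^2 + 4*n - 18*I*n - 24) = n^2 + 3*I*n + 4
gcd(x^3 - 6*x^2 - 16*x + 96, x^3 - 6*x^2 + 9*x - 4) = x - 4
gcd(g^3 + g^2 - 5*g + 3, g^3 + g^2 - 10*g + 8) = g - 1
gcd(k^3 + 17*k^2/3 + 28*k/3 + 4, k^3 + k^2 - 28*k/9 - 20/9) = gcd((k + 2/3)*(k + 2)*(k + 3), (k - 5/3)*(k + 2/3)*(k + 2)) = k^2 + 8*k/3 + 4/3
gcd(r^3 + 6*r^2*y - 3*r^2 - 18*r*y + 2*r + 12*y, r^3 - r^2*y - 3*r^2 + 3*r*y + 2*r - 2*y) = r^2 - 3*r + 2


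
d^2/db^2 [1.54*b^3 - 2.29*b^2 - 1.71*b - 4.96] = 9.24*b - 4.58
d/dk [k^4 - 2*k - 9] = 4*k^3 - 2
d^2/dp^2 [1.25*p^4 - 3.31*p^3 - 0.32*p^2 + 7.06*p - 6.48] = 15.0*p^2 - 19.86*p - 0.64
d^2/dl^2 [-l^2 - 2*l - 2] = -2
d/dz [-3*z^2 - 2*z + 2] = -6*z - 2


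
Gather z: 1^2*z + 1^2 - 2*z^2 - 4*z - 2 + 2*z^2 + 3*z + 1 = 0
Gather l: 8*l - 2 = 8*l - 2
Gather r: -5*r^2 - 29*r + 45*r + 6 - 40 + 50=-5*r^2 + 16*r + 16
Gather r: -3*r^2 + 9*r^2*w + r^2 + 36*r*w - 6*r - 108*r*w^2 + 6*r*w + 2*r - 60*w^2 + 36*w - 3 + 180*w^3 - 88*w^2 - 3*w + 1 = r^2*(9*w - 2) + r*(-108*w^2 + 42*w - 4) + 180*w^3 - 148*w^2 + 33*w - 2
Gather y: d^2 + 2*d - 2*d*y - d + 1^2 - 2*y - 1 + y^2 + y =d^2 + d + y^2 + y*(-2*d - 1)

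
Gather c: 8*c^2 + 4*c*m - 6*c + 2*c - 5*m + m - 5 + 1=8*c^2 + c*(4*m - 4) - 4*m - 4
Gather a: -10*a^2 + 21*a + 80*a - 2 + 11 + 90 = -10*a^2 + 101*a + 99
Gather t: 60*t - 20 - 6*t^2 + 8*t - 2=-6*t^2 + 68*t - 22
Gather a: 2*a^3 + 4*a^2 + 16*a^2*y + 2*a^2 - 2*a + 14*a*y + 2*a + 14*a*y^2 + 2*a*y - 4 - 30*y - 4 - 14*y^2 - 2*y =2*a^3 + a^2*(16*y + 6) + a*(14*y^2 + 16*y) - 14*y^2 - 32*y - 8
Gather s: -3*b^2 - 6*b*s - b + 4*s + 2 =-3*b^2 - b + s*(4 - 6*b) + 2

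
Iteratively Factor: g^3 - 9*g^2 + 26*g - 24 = (g - 3)*(g^2 - 6*g + 8) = (g - 3)*(g - 2)*(g - 4)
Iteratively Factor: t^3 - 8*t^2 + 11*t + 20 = (t + 1)*(t^2 - 9*t + 20) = (t - 4)*(t + 1)*(t - 5)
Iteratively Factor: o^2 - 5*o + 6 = (o - 2)*(o - 3)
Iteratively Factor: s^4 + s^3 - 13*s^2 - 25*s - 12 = (s + 1)*(s^3 - 13*s - 12) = (s - 4)*(s + 1)*(s^2 + 4*s + 3) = (s - 4)*(s + 1)*(s + 3)*(s + 1)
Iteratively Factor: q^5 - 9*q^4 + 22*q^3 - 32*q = (q - 4)*(q^4 - 5*q^3 + 2*q^2 + 8*q) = (q - 4)^2*(q^3 - q^2 - 2*q) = (q - 4)^2*(q + 1)*(q^2 - 2*q) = (q - 4)^2*(q - 2)*(q + 1)*(q)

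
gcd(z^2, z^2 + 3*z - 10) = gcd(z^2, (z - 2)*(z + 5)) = 1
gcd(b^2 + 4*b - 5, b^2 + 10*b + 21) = 1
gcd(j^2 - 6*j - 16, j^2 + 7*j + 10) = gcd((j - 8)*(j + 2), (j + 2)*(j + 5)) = j + 2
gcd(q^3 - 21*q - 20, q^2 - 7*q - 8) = q + 1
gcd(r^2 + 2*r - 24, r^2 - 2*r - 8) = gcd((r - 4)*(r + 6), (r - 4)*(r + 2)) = r - 4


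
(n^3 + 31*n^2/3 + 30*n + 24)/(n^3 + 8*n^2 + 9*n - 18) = (n + 4/3)/(n - 1)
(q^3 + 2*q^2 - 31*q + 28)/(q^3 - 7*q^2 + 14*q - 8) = (q + 7)/(q - 2)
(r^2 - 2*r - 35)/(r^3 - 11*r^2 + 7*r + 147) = (r + 5)/(r^2 - 4*r - 21)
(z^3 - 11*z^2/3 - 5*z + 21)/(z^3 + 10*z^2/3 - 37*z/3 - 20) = (3*z^2 - 2*z - 21)/(3*z^2 + 19*z + 20)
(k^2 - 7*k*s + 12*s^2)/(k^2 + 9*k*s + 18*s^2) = (k^2 - 7*k*s + 12*s^2)/(k^2 + 9*k*s + 18*s^2)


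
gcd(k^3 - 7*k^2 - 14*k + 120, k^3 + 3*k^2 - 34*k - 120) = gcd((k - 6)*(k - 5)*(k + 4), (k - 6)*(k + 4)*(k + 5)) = k^2 - 2*k - 24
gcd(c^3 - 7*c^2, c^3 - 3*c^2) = c^2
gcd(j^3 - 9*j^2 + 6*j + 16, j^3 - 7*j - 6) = j + 1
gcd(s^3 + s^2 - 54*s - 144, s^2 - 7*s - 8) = s - 8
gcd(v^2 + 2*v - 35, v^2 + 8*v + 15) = 1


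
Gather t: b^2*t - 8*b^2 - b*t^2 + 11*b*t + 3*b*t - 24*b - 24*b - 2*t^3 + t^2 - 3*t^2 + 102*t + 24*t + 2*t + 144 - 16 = -8*b^2 - 48*b - 2*t^3 + t^2*(-b - 2) + t*(b^2 + 14*b + 128) + 128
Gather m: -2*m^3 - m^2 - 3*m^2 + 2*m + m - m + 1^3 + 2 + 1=-2*m^3 - 4*m^2 + 2*m + 4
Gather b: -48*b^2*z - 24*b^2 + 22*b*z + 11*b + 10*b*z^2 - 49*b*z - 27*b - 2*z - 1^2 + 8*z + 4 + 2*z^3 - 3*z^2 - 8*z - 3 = b^2*(-48*z - 24) + b*(10*z^2 - 27*z - 16) + 2*z^3 - 3*z^2 - 2*z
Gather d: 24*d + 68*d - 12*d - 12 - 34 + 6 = 80*d - 40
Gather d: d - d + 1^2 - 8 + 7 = 0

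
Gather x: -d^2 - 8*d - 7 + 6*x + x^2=-d^2 - 8*d + x^2 + 6*x - 7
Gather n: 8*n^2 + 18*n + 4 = 8*n^2 + 18*n + 4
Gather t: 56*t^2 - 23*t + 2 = 56*t^2 - 23*t + 2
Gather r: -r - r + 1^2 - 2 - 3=-2*r - 4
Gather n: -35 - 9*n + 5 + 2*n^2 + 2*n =2*n^2 - 7*n - 30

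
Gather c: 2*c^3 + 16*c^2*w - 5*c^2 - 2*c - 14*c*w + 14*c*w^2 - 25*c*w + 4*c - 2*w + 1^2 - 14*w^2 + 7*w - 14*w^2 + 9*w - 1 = 2*c^3 + c^2*(16*w - 5) + c*(14*w^2 - 39*w + 2) - 28*w^2 + 14*w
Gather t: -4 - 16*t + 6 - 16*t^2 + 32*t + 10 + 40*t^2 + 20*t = 24*t^2 + 36*t + 12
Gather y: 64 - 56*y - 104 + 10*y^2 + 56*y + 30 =10*y^2 - 10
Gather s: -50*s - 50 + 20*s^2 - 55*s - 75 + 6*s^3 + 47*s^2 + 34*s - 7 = 6*s^3 + 67*s^2 - 71*s - 132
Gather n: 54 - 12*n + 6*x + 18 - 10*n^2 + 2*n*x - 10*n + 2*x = -10*n^2 + n*(2*x - 22) + 8*x + 72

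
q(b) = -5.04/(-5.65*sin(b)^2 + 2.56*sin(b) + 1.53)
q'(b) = -5.04*(11.3*sin(b)*cos(b) - 2.56*cos(b))/(-5.65*sin(b)^2 + 2.56*sin(b) + 1.53)^2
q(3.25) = -4.25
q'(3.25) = -13.45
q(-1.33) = 0.80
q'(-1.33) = 0.41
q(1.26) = 4.37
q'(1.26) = -9.49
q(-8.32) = 0.96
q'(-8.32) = -1.03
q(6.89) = -4.37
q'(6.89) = -12.11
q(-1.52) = 0.76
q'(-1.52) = 0.08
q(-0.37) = 37.45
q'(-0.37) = 1724.77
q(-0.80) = 1.57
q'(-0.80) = 3.63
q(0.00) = -3.29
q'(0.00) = 5.51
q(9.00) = -3.10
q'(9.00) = 3.64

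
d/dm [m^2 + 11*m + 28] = 2*m + 11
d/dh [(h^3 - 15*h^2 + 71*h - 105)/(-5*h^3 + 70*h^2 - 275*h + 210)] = (-h^2 + 18*h - 57)/(5*(h^4 - 14*h^3 + 61*h^2 - 84*h + 36))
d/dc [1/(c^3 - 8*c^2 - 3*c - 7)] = (-3*c^2 + 16*c + 3)/(-c^3 + 8*c^2 + 3*c + 7)^2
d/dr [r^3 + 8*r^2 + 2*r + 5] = 3*r^2 + 16*r + 2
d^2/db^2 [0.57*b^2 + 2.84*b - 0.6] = 1.14000000000000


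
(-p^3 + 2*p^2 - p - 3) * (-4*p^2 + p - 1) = 4*p^5 - 9*p^4 + 7*p^3 + 9*p^2 - 2*p + 3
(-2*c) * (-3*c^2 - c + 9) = 6*c^3 + 2*c^2 - 18*c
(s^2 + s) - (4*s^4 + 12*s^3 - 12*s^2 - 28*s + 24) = -4*s^4 - 12*s^3 + 13*s^2 + 29*s - 24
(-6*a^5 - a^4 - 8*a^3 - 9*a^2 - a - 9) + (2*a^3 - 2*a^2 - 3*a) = -6*a^5 - a^4 - 6*a^3 - 11*a^2 - 4*a - 9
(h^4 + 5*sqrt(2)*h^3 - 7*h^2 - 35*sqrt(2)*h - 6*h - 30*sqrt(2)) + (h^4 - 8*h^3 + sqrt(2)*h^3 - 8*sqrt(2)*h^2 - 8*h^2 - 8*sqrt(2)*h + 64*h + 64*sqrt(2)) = 2*h^4 - 8*h^3 + 6*sqrt(2)*h^3 - 15*h^2 - 8*sqrt(2)*h^2 - 43*sqrt(2)*h + 58*h + 34*sqrt(2)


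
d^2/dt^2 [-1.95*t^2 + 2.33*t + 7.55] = -3.90000000000000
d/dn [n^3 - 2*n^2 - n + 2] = 3*n^2 - 4*n - 1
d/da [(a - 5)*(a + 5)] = 2*a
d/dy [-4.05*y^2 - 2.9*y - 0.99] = -8.1*y - 2.9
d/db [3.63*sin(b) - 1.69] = 3.63*cos(b)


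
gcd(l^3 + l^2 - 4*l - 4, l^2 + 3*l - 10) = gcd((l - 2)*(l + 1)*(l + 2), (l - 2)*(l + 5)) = l - 2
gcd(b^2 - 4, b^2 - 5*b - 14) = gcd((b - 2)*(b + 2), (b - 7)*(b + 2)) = b + 2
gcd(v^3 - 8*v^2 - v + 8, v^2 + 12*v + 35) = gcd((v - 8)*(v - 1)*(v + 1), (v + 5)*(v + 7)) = 1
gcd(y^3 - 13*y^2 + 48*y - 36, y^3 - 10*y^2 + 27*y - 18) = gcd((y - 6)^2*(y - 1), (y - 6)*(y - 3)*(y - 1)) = y^2 - 7*y + 6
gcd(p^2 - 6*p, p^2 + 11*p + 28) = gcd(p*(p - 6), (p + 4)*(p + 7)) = 1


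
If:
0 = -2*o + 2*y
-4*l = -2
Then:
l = 1/2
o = y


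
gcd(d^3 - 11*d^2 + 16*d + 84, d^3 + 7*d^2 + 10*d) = d + 2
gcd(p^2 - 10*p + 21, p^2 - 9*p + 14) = p - 7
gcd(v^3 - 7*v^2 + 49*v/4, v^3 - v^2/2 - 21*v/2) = v^2 - 7*v/2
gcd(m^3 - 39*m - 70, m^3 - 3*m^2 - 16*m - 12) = m + 2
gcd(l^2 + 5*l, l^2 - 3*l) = l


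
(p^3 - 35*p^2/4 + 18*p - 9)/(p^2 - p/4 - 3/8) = 2*(p^2 - 8*p + 12)/(2*p + 1)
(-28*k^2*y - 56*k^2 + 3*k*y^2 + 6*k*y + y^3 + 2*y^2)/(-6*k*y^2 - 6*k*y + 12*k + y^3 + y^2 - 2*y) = (-28*k^2 + 3*k*y + y^2)/(-6*k*y + 6*k + y^2 - y)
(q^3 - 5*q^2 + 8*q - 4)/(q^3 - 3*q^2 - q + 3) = (q^2 - 4*q + 4)/(q^2 - 2*q - 3)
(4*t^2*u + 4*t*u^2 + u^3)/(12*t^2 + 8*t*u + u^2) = u*(2*t + u)/(6*t + u)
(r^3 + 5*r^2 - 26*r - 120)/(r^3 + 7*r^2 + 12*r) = (r^2 + r - 30)/(r*(r + 3))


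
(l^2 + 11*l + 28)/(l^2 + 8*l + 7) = (l + 4)/(l + 1)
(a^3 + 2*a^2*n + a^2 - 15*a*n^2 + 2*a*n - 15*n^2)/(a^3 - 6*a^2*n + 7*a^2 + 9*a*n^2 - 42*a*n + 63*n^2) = (a^2 + 5*a*n + a + 5*n)/(a^2 - 3*a*n + 7*a - 21*n)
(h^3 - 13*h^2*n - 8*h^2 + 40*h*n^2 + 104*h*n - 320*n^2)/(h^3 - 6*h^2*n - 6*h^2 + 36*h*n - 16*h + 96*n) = (h^2 - 13*h*n + 40*n^2)/(h^2 - 6*h*n + 2*h - 12*n)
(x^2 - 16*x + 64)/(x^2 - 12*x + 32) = (x - 8)/(x - 4)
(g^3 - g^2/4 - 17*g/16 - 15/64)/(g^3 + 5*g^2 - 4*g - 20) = (64*g^3 - 16*g^2 - 68*g - 15)/(64*(g^3 + 5*g^2 - 4*g - 20))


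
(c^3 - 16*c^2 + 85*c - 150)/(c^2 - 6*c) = c - 10 + 25/c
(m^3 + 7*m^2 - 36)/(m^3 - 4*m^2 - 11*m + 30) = (m + 6)/(m - 5)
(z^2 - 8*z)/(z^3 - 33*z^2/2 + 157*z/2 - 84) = 2*z/(2*z^2 - 17*z + 21)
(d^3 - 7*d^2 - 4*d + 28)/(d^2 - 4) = d - 7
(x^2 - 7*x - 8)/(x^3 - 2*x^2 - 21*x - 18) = (x - 8)/(x^2 - 3*x - 18)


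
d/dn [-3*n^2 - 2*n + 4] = -6*n - 2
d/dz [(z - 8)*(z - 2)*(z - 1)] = 3*z^2 - 22*z + 26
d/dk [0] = 0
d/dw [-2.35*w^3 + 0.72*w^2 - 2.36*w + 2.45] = -7.05*w^2 + 1.44*w - 2.36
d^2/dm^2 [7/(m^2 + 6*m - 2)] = 14*(-m^2 - 6*m + 4*(m + 3)^2 + 2)/(m^2 + 6*m - 2)^3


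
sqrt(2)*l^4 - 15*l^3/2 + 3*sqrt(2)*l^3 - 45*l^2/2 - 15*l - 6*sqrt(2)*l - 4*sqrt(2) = (l + 1)*(l + 2)*(l - 4*sqrt(2))*(sqrt(2)*l + 1/2)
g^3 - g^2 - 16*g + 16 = (g - 4)*(g - 1)*(g + 4)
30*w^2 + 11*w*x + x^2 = (5*w + x)*(6*w + x)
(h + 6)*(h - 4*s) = h^2 - 4*h*s + 6*h - 24*s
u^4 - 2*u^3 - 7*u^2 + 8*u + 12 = (u - 3)*(u - 2)*(u + 1)*(u + 2)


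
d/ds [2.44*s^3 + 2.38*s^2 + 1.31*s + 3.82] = 7.32*s^2 + 4.76*s + 1.31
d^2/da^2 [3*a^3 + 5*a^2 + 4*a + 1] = 18*a + 10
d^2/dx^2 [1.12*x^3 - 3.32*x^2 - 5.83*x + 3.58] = 6.72*x - 6.64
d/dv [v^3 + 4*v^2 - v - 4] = 3*v^2 + 8*v - 1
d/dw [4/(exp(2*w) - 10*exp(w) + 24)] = 8*(5 - exp(w))*exp(w)/(exp(2*w) - 10*exp(w) + 24)^2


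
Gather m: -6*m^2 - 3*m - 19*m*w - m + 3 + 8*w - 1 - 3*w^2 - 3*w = -6*m^2 + m*(-19*w - 4) - 3*w^2 + 5*w + 2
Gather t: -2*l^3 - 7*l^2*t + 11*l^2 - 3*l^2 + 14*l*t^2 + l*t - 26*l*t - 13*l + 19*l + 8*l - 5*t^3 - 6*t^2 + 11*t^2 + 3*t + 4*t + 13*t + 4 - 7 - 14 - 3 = -2*l^3 + 8*l^2 + 14*l - 5*t^3 + t^2*(14*l + 5) + t*(-7*l^2 - 25*l + 20) - 20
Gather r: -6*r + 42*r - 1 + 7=36*r + 6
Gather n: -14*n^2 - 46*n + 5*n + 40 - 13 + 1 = -14*n^2 - 41*n + 28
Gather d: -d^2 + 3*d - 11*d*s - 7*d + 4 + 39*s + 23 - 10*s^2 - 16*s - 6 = -d^2 + d*(-11*s - 4) - 10*s^2 + 23*s + 21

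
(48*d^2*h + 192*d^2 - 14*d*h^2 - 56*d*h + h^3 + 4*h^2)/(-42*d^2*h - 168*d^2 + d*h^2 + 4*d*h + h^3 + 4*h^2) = (-8*d + h)/(7*d + h)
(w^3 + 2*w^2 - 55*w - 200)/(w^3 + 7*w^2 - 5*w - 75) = (w - 8)/(w - 3)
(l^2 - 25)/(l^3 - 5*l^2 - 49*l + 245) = (l + 5)/(l^2 - 49)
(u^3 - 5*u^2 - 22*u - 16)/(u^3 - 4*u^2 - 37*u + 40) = (u^2 + 3*u + 2)/(u^2 + 4*u - 5)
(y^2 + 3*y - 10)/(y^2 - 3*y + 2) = (y + 5)/(y - 1)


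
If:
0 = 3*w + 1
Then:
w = -1/3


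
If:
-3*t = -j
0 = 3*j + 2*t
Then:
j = 0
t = 0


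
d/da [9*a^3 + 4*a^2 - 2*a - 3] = 27*a^2 + 8*a - 2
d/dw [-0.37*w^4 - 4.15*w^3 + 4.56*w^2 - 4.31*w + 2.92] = -1.48*w^3 - 12.45*w^2 + 9.12*w - 4.31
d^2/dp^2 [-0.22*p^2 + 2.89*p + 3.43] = -0.440000000000000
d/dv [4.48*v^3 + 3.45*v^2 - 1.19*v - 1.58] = 13.44*v^2 + 6.9*v - 1.19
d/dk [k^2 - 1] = 2*k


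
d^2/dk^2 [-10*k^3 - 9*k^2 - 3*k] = -60*k - 18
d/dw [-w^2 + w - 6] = 1 - 2*w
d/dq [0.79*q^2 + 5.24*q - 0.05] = 1.58*q + 5.24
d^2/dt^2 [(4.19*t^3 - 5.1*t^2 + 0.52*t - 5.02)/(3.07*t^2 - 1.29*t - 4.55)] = (5.6843418860808e-14*t^5 - 1.13686837721616e-13*t^4 + 100.408024*t^3 - 563.754858*t^2 + 683.326806*t - 374.221084)/(28.934443*t^6 - 36.474363*t^5 - 113.323524*t^4 + 105.969501*t^3 + 167.95506*t^2 - 80.118675*t - 94.196375)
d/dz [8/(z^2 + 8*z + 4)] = 16*(-z - 4)/(z^2 + 8*z + 4)^2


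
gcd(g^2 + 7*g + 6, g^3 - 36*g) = g + 6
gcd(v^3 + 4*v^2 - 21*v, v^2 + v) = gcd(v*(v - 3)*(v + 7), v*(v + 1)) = v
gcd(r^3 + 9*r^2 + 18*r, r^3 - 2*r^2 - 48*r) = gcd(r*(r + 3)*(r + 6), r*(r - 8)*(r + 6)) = r^2 + 6*r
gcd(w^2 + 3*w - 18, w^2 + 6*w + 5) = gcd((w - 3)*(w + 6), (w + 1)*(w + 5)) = 1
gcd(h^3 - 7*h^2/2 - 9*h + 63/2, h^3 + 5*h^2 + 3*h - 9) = h + 3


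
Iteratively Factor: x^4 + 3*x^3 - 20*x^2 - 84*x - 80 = (x + 2)*(x^3 + x^2 - 22*x - 40) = (x + 2)^2*(x^2 - x - 20) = (x - 5)*(x + 2)^2*(x + 4)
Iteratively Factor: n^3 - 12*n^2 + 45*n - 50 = (n - 5)*(n^2 - 7*n + 10) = (n - 5)*(n - 2)*(n - 5)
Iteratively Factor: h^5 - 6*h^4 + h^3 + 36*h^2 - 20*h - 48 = (h - 2)*(h^4 - 4*h^3 - 7*h^2 + 22*h + 24) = (h - 4)*(h - 2)*(h^3 - 7*h - 6) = (h - 4)*(h - 2)*(h + 1)*(h^2 - h - 6) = (h - 4)*(h - 3)*(h - 2)*(h + 1)*(h + 2)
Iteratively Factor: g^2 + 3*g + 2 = (g + 1)*(g + 2)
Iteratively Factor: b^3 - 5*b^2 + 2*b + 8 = (b + 1)*(b^2 - 6*b + 8) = (b - 2)*(b + 1)*(b - 4)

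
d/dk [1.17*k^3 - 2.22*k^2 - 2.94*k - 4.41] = 3.51*k^2 - 4.44*k - 2.94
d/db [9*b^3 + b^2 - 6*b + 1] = 27*b^2 + 2*b - 6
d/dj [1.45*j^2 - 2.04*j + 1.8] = 2.9*j - 2.04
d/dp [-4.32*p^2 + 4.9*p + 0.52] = 4.9 - 8.64*p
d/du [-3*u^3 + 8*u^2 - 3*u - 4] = -9*u^2 + 16*u - 3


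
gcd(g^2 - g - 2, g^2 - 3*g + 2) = g - 2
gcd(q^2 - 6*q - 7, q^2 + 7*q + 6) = q + 1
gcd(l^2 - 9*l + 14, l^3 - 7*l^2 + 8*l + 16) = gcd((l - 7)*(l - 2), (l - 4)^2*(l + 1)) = 1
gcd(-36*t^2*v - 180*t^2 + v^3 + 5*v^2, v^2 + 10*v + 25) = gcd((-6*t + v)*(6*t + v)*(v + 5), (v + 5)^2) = v + 5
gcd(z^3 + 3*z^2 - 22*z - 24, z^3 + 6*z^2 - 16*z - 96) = z^2 + 2*z - 24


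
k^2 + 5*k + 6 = (k + 2)*(k + 3)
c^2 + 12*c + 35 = (c + 5)*(c + 7)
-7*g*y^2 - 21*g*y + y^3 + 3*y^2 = y*(-7*g + y)*(y + 3)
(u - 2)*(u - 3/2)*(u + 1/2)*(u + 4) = u^4 + u^3 - 43*u^2/4 + 13*u/2 + 6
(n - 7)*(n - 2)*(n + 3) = n^3 - 6*n^2 - 13*n + 42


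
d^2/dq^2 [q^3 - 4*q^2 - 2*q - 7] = 6*q - 8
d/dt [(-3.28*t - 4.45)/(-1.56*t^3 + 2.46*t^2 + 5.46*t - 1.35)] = (-10.2336*t^3 - 12.7572*t^2 + 21.894*t + 28.725)/(2.4336*t^6 - 7.6752*t^5 - 10.9836*t^4 + 31.0752*t^3 + 23.1696*t^2 - 14.742*t + 1.8225)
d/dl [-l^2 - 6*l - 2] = -2*l - 6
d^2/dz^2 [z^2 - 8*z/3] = 2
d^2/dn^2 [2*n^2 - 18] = 4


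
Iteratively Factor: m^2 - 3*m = (m - 3)*(m)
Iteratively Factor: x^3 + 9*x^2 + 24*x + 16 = (x + 1)*(x^2 + 8*x + 16) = (x + 1)*(x + 4)*(x + 4)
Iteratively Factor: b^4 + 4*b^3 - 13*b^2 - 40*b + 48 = (b + 4)*(b^3 - 13*b + 12) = (b - 3)*(b + 4)*(b^2 + 3*b - 4) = (b - 3)*(b + 4)^2*(b - 1)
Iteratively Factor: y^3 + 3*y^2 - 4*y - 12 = (y + 2)*(y^2 + y - 6) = (y + 2)*(y + 3)*(y - 2)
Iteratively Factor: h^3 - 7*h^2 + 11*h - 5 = (h - 1)*(h^2 - 6*h + 5) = (h - 5)*(h - 1)*(h - 1)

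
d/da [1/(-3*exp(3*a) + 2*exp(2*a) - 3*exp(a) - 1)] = (9*exp(2*a) - 4*exp(a) + 3)*exp(a)/(3*exp(3*a) - 2*exp(2*a) + 3*exp(a) + 1)^2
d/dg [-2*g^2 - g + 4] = -4*g - 1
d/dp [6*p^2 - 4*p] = 12*p - 4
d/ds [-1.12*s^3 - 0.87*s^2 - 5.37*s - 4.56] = -3.36*s^2 - 1.74*s - 5.37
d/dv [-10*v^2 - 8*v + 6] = -20*v - 8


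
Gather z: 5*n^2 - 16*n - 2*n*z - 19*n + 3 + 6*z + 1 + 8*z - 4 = 5*n^2 - 35*n + z*(14 - 2*n)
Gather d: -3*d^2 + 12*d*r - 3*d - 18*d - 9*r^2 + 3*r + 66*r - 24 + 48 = -3*d^2 + d*(12*r - 21) - 9*r^2 + 69*r + 24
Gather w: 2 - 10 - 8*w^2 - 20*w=-8*w^2 - 20*w - 8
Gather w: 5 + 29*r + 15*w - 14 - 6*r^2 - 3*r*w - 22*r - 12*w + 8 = -6*r^2 + 7*r + w*(3 - 3*r) - 1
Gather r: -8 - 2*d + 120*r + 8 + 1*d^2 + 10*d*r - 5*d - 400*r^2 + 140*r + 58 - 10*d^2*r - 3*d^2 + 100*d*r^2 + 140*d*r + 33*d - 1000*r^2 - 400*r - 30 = -2*d^2 + 26*d + r^2*(100*d - 1400) + r*(-10*d^2 + 150*d - 140) + 28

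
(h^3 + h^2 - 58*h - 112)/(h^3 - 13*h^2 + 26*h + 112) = (h + 7)/(h - 7)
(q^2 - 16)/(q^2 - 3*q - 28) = (q - 4)/(q - 7)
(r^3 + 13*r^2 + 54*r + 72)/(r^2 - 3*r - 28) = (r^2 + 9*r + 18)/(r - 7)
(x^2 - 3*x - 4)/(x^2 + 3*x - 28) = (x + 1)/(x + 7)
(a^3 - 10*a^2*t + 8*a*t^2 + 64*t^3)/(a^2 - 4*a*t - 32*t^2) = (a^2 - 2*a*t - 8*t^2)/(a + 4*t)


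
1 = 1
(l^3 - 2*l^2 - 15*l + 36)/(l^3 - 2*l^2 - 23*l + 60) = (l^2 + l - 12)/(l^2 + l - 20)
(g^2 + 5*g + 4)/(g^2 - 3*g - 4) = (g + 4)/(g - 4)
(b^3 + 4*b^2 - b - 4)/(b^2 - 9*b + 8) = (b^2 + 5*b + 4)/(b - 8)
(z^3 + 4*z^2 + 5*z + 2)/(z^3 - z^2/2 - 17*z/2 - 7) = 2*(z + 1)/(2*z - 7)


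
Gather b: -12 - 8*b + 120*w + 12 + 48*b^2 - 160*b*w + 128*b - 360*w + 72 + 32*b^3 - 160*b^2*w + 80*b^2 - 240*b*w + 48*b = 32*b^3 + b^2*(128 - 160*w) + b*(168 - 400*w) - 240*w + 72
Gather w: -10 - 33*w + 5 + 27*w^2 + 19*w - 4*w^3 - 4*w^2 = -4*w^3 + 23*w^2 - 14*w - 5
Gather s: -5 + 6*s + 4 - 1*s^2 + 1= -s^2 + 6*s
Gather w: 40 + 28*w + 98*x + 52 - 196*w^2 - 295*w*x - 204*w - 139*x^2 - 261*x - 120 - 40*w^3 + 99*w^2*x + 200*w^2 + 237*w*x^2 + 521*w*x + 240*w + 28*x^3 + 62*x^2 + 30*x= -40*w^3 + w^2*(99*x + 4) + w*(237*x^2 + 226*x + 64) + 28*x^3 - 77*x^2 - 133*x - 28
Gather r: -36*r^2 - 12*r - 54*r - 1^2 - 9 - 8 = -36*r^2 - 66*r - 18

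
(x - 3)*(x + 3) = x^2 - 9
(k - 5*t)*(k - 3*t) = k^2 - 8*k*t + 15*t^2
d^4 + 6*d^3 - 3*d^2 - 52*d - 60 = (d - 3)*(d + 2)^2*(d + 5)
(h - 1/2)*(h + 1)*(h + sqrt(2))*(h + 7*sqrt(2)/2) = h^4 + h^3/2 + 9*sqrt(2)*h^3/2 + 9*sqrt(2)*h^2/4 + 13*h^2/2 - 9*sqrt(2)*h/4 + 7*h/2 - 7/2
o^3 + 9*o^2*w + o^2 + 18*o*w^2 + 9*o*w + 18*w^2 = (o + 1)*(o + 3*w)*(o + 6*w)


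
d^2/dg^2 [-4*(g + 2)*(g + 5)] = -8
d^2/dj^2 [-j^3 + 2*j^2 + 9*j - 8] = 4 - 6*j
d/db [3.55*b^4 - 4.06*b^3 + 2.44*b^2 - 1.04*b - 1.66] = 14.2*b^3 - 12.18*b^2 + 4.88*b - 1.04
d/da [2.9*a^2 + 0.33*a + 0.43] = 5.8*a + 0.33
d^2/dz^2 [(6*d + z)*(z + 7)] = 2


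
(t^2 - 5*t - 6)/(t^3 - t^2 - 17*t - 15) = (t - 6)/(t^2 - 2*t - 15)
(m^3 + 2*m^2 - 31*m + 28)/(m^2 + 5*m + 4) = (m^3 + 2*m^2 - 31*m + 28)/(m^2 + 5*m + 4)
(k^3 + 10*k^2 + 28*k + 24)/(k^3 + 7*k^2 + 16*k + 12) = (k + 6)/(k + 3)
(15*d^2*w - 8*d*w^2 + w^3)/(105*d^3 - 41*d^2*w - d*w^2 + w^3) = w/(7*d + w)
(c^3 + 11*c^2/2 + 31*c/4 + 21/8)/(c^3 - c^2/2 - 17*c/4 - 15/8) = (2*c + 7)/(2*c - 5)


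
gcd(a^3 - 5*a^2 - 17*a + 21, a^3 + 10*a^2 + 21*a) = a + 3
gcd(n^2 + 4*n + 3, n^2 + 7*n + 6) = n + 1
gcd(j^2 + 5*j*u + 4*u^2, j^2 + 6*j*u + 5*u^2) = j + u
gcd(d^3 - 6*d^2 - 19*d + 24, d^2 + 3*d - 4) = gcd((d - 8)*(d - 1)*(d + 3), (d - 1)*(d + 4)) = d - 1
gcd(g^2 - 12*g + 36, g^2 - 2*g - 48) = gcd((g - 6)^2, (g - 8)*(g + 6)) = 1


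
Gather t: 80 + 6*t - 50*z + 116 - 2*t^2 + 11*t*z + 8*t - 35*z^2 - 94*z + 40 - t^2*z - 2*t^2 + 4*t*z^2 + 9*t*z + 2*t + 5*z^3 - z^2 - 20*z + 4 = t^2*(-z - 4) + t*(4*z^2 + 20*z + 16) + 5*z^3 - 36*z^2 - 164*z + 240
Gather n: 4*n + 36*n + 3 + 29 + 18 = 40*n + 50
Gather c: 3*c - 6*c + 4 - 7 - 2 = -3*c - 5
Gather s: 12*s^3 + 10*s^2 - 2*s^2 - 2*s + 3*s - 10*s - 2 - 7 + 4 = 12*s^3 + 8*s^2 - 9*s - 5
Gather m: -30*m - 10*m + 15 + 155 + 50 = 220 - 40*m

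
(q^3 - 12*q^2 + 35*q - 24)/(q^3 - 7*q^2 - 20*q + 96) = (q - 1)/(q + 4)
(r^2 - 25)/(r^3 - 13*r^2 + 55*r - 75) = (r + 5)/(r^2 - 8*r + 15)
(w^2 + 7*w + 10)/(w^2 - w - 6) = (w + 5)/(w - 3)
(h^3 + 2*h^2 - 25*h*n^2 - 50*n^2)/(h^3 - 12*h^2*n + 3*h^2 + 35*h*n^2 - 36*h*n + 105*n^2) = (h^2 + 5*h*n + 2*h + 10*n)/(h^2 - 7*h*n + 3*h - 21*n)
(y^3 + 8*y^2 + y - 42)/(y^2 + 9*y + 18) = (y^2 + 5*y - 14)/(y + 6)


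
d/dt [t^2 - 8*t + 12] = 2*t - 8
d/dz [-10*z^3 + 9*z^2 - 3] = 6*z*(3 - 5*z)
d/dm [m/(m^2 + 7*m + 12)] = (12 - m^2)/(m^4 + 14*m^3 + 73*m^2 + 168*m + 144)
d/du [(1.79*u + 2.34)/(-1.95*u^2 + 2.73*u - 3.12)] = (3.4905*u^2 + 9.126*u - 11.973)/(3.8025*u^4 - 10.647*u^3 + 19.6209*u^2 - 17.0352*u + 9.7344)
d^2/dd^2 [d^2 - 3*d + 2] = 2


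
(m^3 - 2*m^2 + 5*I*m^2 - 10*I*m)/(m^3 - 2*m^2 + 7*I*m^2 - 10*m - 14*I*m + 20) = m/(m + 2*I)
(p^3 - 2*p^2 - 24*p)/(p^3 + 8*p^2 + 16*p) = (p - 6)/(p + 4)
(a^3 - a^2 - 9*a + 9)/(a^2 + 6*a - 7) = (a^2 - 9)/(a + 7)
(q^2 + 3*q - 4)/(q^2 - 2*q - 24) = (q - 1)/(q - 6)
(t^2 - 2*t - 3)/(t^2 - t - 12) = (-t^2 + 2*t + 3)/(-t^2 + t + 12)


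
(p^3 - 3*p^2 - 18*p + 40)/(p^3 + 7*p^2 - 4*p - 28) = (p^2 - p - 20)/(p^2 + 9*p + 14)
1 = 1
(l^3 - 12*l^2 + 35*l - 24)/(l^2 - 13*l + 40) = (l^2 - 4*l + 3)/(l - 5)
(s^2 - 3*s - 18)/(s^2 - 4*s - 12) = (s + 3)/(s + 2)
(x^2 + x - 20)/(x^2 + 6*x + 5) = (x - 4)/(x + 1)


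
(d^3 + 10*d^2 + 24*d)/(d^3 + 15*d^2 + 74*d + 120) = d/(d + 5)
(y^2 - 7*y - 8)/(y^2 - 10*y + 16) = (y + 1)/(y - 2)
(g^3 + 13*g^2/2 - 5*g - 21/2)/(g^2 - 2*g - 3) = (2*g^2 + 11*g - 21)/(2*(g - 3))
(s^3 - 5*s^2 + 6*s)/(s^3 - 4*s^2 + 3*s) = (s - 2)/(s - 1)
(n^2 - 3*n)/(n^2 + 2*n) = (n - 3)/(n + 2)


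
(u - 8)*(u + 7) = u^2 - u - 56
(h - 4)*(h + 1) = h^2 - 3*h - 4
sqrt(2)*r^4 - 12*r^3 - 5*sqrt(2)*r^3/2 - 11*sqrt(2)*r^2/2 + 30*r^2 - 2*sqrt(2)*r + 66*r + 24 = (r - 4)*(r + 1/2)*(r - 6*sqrt(2))*(sqrt(2)*r + sqrt(2))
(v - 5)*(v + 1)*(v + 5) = v^3 + v^2 - 25*v - 25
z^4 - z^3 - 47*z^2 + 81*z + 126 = (z - 6)*(z - 3)*(z + 1)*(z + 7)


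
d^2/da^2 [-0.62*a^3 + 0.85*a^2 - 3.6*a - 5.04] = 1.7 - 3.72*a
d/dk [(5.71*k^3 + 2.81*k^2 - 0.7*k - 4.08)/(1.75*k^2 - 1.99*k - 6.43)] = (9.9925*k^4 - 22.7258*k^3 - 114.5128*k^2 - 21.8566*k - 3.6182)/(3.0625*k^4 - 6.965*k^3 - 18.5449*k^2 + 25.5914*k + 41.3449)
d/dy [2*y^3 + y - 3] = 6*y^2 + 1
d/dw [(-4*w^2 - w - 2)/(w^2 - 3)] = (w^2 + 28*w + 3)/(w^4 - 6*w^2 + 9)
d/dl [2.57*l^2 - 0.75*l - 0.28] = 5.14*l - 0.75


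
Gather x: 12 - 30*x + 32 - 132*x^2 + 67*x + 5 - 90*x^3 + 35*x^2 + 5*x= -90*x^3 - 97*x^2 + 42*x + 49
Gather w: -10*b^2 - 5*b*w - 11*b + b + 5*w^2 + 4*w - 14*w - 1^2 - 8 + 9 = -10*b^2 - 10*b + 5*w^2 + w*(-5*b - 10)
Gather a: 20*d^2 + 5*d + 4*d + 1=20*d^2 + 9*d + 1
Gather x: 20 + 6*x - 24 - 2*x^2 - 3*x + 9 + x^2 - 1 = -x^2 + 3*x + 4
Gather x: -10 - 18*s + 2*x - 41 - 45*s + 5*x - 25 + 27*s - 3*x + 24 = -36*s + 4*x - 52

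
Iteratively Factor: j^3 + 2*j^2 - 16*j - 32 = (j + 2)*(j^2 - 16) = (j - 4)*(j + 2)*(j + 4)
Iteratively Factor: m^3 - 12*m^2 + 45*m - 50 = (m - 5)*(m^2 - 7*m + 10) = (m - 5)^2*(m - 2)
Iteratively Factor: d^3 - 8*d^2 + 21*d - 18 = (d - 2)*(d^2 - 6*d + 9) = (d - 3)*(d - 2)*(d - 3)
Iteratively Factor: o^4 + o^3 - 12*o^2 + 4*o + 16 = (o - 2)*(o^3 + 3*o^2 - 6*o - 8) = (o - 2)^2*(o^2 + 5*o + 4) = (o - 2)^2*(o + 1)*(o + 4)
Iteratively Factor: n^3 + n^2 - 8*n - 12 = (n + 2)*(n^2 - n - 6) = (n + 2)^2*(n - 3)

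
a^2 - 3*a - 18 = (a - 6)*(a + 3)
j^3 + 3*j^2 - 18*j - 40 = (j - 4)*(j + 2)*(j + 5)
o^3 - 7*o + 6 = (o - 2)*(o - 1)*(o + 3)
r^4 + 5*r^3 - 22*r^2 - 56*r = r*(r - 4)*(r + 2)*(r + 7)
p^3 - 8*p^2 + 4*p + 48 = (p - 6)*(p - 4)*(p + 2)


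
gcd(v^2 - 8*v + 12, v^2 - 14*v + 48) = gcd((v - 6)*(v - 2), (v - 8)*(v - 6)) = v - 6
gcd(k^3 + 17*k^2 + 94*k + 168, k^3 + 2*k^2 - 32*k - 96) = k + 4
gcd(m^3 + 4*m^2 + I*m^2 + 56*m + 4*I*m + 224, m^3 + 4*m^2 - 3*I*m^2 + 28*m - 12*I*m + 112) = m^2 + m*(4 - 7*I) - 28*I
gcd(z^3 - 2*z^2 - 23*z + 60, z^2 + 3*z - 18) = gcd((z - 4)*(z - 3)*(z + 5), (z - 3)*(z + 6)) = z - 3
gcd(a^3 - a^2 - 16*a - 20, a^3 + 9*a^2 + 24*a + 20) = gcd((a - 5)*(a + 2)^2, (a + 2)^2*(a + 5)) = a^2 + 4*a + 4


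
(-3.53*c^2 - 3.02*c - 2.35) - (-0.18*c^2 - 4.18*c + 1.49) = -3.35*c^2 + 1.16*c - 3.84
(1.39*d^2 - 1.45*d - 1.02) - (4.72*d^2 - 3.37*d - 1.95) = -3.33*d^2 + 1.92*d + 0.93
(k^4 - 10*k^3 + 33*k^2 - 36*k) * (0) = 0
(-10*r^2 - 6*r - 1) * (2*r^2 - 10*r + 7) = -20*r^4 + 88*r^3 - 12*r^2 - 32*r - 7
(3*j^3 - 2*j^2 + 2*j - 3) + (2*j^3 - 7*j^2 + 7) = 5*j^3 - 9*j^2 + 2*j + 4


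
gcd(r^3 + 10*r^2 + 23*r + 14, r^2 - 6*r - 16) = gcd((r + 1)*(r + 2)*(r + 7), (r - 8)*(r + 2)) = r + 2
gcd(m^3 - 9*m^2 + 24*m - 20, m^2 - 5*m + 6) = m - 2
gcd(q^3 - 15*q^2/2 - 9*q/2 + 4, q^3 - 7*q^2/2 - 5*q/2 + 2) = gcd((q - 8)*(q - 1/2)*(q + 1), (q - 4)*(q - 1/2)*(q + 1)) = q^2 + q/2 - 1/2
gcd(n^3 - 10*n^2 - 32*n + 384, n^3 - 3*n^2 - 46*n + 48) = n^2 - 2*n - 48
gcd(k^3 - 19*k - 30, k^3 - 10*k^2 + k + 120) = k^2 - 2*k - 15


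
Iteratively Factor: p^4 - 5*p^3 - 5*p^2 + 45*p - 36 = (p - 1)*(p^3 - 4*p^2 - 9*p + 36) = (p - 4)*(p - 1)*(p^2 - 9) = (p - 4)*(p - 3)*(p - 1)*(p + 3)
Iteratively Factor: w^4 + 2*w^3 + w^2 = (w + 1)*(w^3 + w^2) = w*(w + 1)*(w^2 + w) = w*(w + 1)^2*(w)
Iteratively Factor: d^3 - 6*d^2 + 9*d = (d - 3)*(d^2 - 3*d) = (d - 3)^2*(d)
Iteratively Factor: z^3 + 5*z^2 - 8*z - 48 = (z - 3)*(z^2 + 8*z + 16) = (z - 3)*(z + 4)*(z + 4)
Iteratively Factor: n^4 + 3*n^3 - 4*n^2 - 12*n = (n - 2)*(n^3 + 5*n^2 + 6*n) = (n - 2)*(n + 3)*(n^2 + 2*n) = (n - 2)*(n + 2)*(n + 3)*(n)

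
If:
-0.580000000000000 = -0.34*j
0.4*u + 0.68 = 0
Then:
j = 1.71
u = -1.70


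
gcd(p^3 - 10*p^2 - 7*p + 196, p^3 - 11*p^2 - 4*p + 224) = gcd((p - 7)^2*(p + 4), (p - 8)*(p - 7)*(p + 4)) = p^2 - 3*p - 28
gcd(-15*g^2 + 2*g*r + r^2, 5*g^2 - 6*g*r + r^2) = 1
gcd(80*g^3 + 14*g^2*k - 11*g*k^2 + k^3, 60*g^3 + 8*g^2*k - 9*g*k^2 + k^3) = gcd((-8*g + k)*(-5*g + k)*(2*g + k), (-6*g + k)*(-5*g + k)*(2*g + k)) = 10*g^2 + 3*g*k - k^2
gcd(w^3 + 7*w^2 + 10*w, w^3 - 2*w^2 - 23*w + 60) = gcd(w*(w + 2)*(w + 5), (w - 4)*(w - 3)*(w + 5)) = w + 5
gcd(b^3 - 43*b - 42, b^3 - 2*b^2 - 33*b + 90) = b + 6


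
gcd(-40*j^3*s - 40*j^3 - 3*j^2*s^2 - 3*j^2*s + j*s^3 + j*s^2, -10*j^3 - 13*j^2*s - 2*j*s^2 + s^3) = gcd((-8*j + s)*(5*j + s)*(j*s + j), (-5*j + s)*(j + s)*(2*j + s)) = 1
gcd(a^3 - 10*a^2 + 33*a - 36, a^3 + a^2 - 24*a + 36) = a - 3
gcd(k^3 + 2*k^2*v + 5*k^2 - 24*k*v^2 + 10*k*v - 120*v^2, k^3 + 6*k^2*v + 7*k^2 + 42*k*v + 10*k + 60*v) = k^2 + 6*k*v + 5*k + 30*v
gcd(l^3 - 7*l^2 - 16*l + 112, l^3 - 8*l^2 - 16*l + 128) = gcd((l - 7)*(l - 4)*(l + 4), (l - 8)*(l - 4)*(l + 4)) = l^2 - 16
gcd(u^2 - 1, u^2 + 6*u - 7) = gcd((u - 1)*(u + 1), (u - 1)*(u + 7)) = u - 1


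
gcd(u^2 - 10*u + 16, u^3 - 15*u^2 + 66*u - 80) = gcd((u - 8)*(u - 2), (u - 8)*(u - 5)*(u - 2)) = u^2 - 10*u + 16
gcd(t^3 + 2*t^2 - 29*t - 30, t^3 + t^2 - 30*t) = t^2 + t - 30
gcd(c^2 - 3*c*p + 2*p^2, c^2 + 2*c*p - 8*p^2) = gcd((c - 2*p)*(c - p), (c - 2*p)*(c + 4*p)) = -c + 2*p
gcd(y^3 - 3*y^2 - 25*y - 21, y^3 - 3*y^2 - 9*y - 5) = y + 1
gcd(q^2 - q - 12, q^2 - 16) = q - 4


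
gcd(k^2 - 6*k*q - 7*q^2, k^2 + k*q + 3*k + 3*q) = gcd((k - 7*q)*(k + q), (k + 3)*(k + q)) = k + q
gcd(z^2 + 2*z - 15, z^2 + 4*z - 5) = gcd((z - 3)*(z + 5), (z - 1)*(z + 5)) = z + 5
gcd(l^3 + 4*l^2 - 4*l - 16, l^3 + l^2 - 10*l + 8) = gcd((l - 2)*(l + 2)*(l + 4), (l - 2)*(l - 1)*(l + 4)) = l^2 + 2*l - 8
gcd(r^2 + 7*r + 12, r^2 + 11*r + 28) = r + 4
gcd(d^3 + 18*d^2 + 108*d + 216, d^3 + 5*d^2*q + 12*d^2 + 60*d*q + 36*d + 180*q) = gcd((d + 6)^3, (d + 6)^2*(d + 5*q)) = d^2 + 12*d + 36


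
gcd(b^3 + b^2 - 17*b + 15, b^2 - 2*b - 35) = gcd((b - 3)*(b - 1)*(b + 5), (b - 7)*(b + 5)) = b + 5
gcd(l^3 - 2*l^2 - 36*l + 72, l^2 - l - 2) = l - 2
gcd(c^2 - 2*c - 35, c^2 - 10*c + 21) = c - 7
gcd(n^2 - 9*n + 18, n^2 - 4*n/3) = 1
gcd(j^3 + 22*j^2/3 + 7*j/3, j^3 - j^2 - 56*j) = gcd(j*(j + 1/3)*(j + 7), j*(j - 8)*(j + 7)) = j^2 + 7*j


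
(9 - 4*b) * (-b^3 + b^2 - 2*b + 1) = 4*b^4 - 13*b^3 + 17*b^2 - 22*b + 9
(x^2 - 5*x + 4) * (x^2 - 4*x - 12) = x^4 - 9*x^3 + 12*x^2 + 44*x - 48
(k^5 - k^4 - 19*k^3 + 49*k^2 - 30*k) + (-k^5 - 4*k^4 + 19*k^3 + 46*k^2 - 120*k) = -5*k^4 + 95*k^2 - 150*k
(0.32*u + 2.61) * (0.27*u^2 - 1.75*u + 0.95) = 0.0864*u^3 + 0.1447*u^2 - 4.2635*u + 2.4795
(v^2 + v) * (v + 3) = v^3 + 4*v^2 + 3*v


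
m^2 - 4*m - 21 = (m - 7)*(m + 3)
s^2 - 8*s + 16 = (s - 4)^2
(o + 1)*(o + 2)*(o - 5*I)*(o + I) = o^4 + 3*o^3 - 4*I*o^3 + 7*o^2 - 12*I*o^2 + 15*o - 8*I*o + 10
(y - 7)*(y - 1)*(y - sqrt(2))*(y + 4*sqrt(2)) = y^4 - 8*y^3 + 3*sqrt(2)*y^3 - 24*sqrt(2)*y^2 - y^2 + 21*sqrt(2)*y + 64*y - 56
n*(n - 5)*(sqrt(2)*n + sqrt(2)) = sqrt(2)*n^3 - 4*sqrt(2)*n^2 - 5*sqrt(2)*n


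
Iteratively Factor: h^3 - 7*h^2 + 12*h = (h - 3)*(h^2 - 4*h) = (h - 4)*(h - 3)*(h)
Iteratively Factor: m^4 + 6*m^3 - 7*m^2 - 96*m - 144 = (m + 4)*(m^3 + 2*m^2 - 15*m - 36) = (m - 4)*(m + 4)*(m^2 + 6*m + 9) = (m - 4)*(m + 3)*(m + 4)*(m + 3)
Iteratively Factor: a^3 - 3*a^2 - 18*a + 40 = (a - 5)*(a^2 + 2*a - 8) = (a - 5)*(a - 2)*(a + 4)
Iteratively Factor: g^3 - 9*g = (g + 3)*(g^2 - 3*g) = (g - 3)*(g + 3)*(g)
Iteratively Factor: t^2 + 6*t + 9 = (t + 3)*(t + 3)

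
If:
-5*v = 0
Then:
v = 0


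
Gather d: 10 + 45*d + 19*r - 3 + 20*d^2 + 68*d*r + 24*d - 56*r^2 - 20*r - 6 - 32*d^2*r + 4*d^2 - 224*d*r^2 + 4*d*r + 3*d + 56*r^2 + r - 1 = d^2*(24 - 32*r) + d*(-224*r^2 + 72*r + 72)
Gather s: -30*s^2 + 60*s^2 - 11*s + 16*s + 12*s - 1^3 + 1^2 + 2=30*s^2 + 17*s + 2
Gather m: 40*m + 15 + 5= 40*m + 20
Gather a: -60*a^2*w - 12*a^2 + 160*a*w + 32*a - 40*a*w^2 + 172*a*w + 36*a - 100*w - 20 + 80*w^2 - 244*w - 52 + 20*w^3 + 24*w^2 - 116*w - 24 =a^2*(-60*w - 12) + a*(-40*w^2 + 332*w + 68) + 20*w^3 + 104*w^2 - 460*w - 96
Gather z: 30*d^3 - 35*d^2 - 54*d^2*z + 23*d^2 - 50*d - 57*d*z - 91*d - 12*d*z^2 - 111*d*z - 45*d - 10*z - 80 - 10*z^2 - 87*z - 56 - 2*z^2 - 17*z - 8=30*d^3 - 12*d^2 - 186*d + z^2*(-12*d - 12) + z*(-54*d^2 - 168*d - 114) - 144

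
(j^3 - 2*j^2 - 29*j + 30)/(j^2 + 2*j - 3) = (j^2 - j - 30)/(j + 3)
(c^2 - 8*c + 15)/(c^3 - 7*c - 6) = (c - 5)/(c^2 + 3*c + 2)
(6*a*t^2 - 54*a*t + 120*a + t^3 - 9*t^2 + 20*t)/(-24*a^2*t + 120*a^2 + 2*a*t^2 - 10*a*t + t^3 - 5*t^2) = (t - 4)/(-4*a + t)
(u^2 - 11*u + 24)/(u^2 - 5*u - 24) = (u - 3)/(u + 3)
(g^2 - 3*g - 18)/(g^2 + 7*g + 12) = (g - 6)/(g + 4)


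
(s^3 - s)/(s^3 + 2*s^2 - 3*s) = (s + 1)/(s + 3)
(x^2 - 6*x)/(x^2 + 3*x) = (x - 6)/(x + 3)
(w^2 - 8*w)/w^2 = (w - 8)/w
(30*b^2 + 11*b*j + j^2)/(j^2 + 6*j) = (30*b^2 + 11*b*j + j^2)/(j*(j + 6))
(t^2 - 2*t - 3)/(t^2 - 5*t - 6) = (t - 3)/(t - 6)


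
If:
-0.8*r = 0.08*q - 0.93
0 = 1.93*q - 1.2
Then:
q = 0.62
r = 1.10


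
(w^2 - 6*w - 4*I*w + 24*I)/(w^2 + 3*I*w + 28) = (w - 6)/(w + 7*I)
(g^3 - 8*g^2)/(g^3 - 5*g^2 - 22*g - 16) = g^2/(g^2 + 3*g + 2)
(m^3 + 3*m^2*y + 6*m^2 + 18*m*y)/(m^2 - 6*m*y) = (m^2 + 3*m*y + 6*m + 18*y)/(m - 6*y)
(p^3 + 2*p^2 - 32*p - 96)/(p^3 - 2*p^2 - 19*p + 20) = (p^2 - 2*p - 24)/(p^2 - 6*p + 5)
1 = 1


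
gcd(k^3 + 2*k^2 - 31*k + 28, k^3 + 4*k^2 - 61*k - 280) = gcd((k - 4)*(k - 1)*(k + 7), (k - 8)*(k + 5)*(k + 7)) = k + 7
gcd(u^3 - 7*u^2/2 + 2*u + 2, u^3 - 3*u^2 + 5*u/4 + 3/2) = u^2 - 3*u/2 - 1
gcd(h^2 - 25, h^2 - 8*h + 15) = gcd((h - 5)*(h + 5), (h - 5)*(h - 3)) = h - 5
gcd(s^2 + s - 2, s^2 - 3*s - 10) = s + 2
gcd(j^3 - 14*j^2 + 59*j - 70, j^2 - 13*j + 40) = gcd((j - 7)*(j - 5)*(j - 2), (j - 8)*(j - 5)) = j - 5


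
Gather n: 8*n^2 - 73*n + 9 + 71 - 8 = 8*n^2 - 73*n + 72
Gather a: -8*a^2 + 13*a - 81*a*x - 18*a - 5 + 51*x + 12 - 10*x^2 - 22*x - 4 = -8*a^2 + a*(-81*x - 5) - 10*x^2 + 29*x + 3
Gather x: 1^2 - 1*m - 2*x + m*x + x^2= -m + x^2 + x*(m - 2) + 1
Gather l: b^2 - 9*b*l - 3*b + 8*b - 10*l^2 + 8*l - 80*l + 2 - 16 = b^2 + 5*b - 10*l^2 + l*(-9*b - 72) - 14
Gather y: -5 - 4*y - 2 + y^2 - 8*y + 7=y^2 - 12*y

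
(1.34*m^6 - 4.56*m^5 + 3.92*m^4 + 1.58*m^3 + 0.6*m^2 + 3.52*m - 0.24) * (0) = 0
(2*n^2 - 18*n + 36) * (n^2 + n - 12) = 2*n^4 - 16*n^3 - 6*n^2 + 252*n - 432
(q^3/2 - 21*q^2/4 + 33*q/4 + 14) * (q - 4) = q^4/2 - 29*q^3/4 + 117*q^2/4 - 19*q - 56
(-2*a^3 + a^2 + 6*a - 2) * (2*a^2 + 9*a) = -4*a^5 - 16*a^4 + 21*a^3 + 50*a^2 - 18*a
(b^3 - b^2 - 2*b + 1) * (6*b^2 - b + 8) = 6*b^5 - 7*b^4 - 3*b^3 - 17*b + 8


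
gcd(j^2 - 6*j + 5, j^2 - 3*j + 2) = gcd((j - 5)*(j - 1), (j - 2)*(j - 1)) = j - 1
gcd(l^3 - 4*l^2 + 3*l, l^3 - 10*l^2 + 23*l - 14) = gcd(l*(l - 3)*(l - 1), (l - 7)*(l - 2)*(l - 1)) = l - 1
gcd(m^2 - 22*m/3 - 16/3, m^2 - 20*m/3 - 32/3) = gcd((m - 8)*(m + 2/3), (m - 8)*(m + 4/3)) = m - 8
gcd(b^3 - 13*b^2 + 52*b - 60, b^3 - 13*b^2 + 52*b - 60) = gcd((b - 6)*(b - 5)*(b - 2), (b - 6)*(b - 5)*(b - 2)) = b^3 - 13*b^2 + 52*b - 60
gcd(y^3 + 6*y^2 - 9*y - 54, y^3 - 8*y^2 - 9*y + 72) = y^2 - 9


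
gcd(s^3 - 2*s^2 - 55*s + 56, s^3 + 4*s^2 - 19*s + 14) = s^2 + 6*s - 7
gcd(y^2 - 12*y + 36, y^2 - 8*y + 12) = y - 6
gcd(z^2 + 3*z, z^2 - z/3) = z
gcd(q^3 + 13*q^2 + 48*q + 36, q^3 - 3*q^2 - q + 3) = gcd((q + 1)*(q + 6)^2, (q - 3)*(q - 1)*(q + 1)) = q + 1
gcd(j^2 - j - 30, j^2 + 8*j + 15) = j + 5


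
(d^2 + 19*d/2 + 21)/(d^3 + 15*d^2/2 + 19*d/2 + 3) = (2*d + 7)/(2*d^2 + 3*d + 1)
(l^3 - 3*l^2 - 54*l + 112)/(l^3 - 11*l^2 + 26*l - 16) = (l + 7)/(l - 1)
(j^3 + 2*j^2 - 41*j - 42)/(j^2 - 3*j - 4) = (j^2 + j - 42)/(j - 4)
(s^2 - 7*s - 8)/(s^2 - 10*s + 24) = (s^2 - 7*s - 8)/(s^2 - 10*s + 24)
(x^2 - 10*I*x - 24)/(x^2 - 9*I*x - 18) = (x - 4*I)/(x - 3*I)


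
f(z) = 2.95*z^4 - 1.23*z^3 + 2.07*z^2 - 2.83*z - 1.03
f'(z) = 11.8*z^3 - 3.69*z^2 + 4.14*z - 2.83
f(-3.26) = 406.00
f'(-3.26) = -464.36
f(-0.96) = 7.19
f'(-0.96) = -20.64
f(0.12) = -1.34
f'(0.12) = -2.37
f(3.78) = 553.68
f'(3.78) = 597.41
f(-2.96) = 283.84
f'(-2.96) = -353.44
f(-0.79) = 4.25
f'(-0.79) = -14.22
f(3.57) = 438.46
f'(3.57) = 501.81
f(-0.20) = -0.37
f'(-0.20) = -3.90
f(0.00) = -1.03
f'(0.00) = -2.83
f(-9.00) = 20443.73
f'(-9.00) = -8941.18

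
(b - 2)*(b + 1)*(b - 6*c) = b^3 - 6*b^2*c - b^2 + 6*b*c - 2*b + 12*c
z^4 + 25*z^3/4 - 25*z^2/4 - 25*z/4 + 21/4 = (z - 1)*(z - 3/4)*(z + 1)*(z + 7)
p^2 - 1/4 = (p - 1/2)*(p + 1/2)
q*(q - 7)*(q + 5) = q^3 - 2*q^2 - 35*q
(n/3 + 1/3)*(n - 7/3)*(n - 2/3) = n^3/3 - 2*n^2/3 - 13*n/27 + 14/27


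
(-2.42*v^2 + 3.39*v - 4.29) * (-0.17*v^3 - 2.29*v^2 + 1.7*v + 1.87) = 0.4114*v^5 + 4.9655*v^4 - 11.1478*v^3 + 11.0617*v^2 - 0.9537*v - 8.0223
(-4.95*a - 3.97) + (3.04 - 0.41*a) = -5.36*a - 0.93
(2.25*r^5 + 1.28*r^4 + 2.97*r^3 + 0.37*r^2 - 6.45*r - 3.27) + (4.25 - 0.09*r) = 2.25*r^5 + 1.28*r^4 + 2.97*r^3 + 0.37*r^2 - 6.54*r + 0.98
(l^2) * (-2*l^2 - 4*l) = -2*l^4 - 4*l^3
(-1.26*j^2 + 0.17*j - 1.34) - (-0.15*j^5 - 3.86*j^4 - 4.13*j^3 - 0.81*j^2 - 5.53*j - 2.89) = 0.15*j^5 + 3.86*j^4 + 4.13*j^3 - 0.45*j^2 + 5.7*j + 1.55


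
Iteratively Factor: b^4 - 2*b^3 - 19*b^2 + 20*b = (b - 5)*(b^3 + 3*b^2 - 4*b) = (b - 5)*(b + 4)*(b^2 - b) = (b - 5)*(b - 1)*(b + 4)*(b)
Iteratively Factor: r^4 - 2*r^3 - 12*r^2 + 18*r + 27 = (r + 3)*(r^3 - 5*r^2 + 3*r + 9) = (r + 1)*(r + 3)*(r^2 - 6*r + 9) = (r - 3)*(r + 1)*(r + 3)*(r - 3)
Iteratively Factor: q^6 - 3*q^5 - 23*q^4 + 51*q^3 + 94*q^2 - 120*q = (q - 3)*(q^5 - 23*q^3 - 18*q^2 + 40*q) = q*(q - 3)*(q^4 - 23*q^2 - 18*q + 40) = q*(q - 5)*(q - 3)*(q^3 + 5*q^2 + 2*q - 8) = q*(q - 5)*(q - 3)*(q + 2)*(q^2 + 3*q - 4) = q*(q - 5)*(q - 3)*(q + 2)*(q + 4)*(q - 1)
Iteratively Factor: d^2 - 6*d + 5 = (d - 5)*(d - 1)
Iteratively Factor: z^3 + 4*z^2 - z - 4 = (z + 1)*(z^2 + 3*z - 4) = (z + 1)*(z + 4)*(z - 1)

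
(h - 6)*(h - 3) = h^2 - 9*h + 18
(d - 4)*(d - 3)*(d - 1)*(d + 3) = d^4 - 5*d^3 - 5*d^2 + 45*d - 36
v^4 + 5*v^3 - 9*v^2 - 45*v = v*(v - 3)*(v + 3)*(v + 5)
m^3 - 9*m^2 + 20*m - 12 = (m - 6)*(m - 2)*(m - 1)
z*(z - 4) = z^2 - 4*z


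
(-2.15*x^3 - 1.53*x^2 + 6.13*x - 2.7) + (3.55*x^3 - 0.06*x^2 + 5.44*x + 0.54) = 1.4*x^3 - 1.59*x^2 + 11.57*x - 2.16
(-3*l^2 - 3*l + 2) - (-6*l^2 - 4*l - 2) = 3*l^2 + l + 4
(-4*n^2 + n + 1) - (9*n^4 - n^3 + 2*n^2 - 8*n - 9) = -9*n^4 + n^3 - 6*n^2 + 9*n + 10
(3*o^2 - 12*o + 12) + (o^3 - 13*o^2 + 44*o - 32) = o^3 - 10*o^2 + 32*o - 20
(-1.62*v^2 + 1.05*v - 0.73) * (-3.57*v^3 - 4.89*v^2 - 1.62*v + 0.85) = 5.7834*v^5 + 4.1733*v^4 + 0.0960000000000001*v^3 + 0.491699999999999*v^2 + 2.0751*v - 0.6205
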